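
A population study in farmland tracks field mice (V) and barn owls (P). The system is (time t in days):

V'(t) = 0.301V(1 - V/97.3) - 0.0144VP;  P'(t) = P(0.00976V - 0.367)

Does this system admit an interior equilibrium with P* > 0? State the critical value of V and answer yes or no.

Threshold V = 37.6; K > 37.6, so yes, the predator persists.

The predator equation gives dP/dt > 0 only when V > 0.367/0.00976 = 37.6.
Without the predator, V → K = 97.3. Since 97.3 > 37.6, the predator can invade and persist.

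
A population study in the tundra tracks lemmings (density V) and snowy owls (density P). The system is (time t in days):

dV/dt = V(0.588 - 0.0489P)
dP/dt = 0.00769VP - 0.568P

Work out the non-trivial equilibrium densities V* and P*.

V* ≈ 73.9, P* ≈ 12

Set dP/dt = 0 with P > 0: 0.00769V - 0.568 = 0, so V* = 0.568/0.00769 = 73.9.
Set dV/dt = 0 with V > 0: 0.588 - 0.0489P = 0, so P* = 0.588/0.0489 = 12.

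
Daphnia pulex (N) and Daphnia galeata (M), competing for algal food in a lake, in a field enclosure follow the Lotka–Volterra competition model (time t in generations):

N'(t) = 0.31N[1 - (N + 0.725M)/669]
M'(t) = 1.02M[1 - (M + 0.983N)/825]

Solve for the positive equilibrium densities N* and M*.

Setting both brackets to zero gives the nullclines N + 0.725M = 669 and 0.983N + M = 825.
Substituting M = 825 - 0.983N into the first: N(1 - 0.725·0.983) = 669 - 0.725·825.
So N* = 70.9/0.287 = 247, and then M* = 825 - 0.983·247 = 583.

N* ≈ 247, M* ≈ 583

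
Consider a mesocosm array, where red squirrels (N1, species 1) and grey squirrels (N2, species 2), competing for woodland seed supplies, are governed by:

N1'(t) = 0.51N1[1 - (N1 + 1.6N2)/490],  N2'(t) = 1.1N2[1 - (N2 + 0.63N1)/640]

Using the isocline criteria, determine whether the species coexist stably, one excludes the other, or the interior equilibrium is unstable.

Compare the nullcline intercepts: K1/α12 = 490/1.6 = 306 < K2 = 640; K2/α21 = 640/0.63 = 1020 > K1 = 490.
Since the inequalities point opposite ways, species 2 can invade but species 1 cannot.

species 2 excludes species 1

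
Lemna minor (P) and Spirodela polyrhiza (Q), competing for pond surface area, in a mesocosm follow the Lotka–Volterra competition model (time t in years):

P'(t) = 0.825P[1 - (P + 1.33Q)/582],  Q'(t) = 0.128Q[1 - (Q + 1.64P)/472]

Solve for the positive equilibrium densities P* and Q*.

P* ≈ 38.7, Q* ≈ 408

Setting both brackets to zero gives the nullclines P + 1.33Q = 582 and 1.64P + Q = 472.
Substituting Q = 472 - 1.64P into the first: P(1 - 1.33·1.64) = 582 - 1.33·472.
So P* = -45.8/-1.18 = 38.7, and then Q* = 472 - 1.64·38.7 = 408.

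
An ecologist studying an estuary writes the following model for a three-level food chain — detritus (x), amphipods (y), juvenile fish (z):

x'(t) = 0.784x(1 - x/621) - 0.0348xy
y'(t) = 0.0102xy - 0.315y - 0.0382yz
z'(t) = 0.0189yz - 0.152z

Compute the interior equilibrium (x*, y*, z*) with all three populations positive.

x* ≈ 399, y* ≈ 8.04, z* ≈ 98.4

From dz/dt = 0: 0.0189y* = 0.152, so y* = 8.04.
From dx/dt = 0: 0.784(1 - x*/621) = 0.0348·8.04, giving x* = 621·(1 - 0.357) = 399.
From dy/dt = 0: 0.0102·399 - 0.315 = 0.0382z*, so z* = 3.76/0.0382 = 98.4.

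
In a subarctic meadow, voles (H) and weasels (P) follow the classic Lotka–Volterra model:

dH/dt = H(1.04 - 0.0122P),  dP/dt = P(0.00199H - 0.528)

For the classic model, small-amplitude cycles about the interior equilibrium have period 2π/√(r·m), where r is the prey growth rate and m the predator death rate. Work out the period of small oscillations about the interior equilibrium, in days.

Here r = 1.04 and m = 0.528, so r·m = 0.549.
ω = √0.549 = 0.741 per day, hence T = 2π/ω ≈ 8.48 days.

T ≈ 8.48 days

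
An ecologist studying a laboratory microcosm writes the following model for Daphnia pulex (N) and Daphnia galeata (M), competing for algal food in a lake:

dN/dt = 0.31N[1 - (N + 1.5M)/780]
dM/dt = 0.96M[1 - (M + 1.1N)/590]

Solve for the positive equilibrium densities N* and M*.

Setting both brackets to zero gives the nullclines N + 1.5M = 780 and 1.1N + M = 590.
Substituting M = 590 - 1.1N into the first: N(1 - 1.5·1.1) = 780 - 1.5·590.
So N* = -105/-0.65 = 162, and then M* = 590 - 1.1·162 = 412.

N* ≈ 162, M* ≈ 412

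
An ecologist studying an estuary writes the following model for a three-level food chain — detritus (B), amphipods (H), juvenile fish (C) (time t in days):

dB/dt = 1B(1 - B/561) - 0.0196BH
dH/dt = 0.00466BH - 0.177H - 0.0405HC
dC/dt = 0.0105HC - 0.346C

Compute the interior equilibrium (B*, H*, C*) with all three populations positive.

From dC/dt = 0: 0.0105H* = 0.346, so H* = 33.
From dB/dt = 0: 1(1 - B*/561) = 0.0196·33, giving B* = 561·(1 - 0.646) = 199.
From dH/dt = 0: 0.00466·199 - 0.177 = 0.0405C*, so C* = 0.749/0.0405 = 18.5.

B* ≈ 199, H* ≈ 33, C* ≈ 18.5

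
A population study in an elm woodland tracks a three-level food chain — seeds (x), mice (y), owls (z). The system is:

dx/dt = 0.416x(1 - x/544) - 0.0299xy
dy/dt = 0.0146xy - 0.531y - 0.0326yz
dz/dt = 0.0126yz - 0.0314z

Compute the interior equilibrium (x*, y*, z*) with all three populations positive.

From dz/dt = 0: 0.0126y* = 0.0314, so y* = 2.49.
From dx/dt = 0: 0.416(1 - x*/544) = 0.0299·2.49, giving x* = 544·(1 - 0.179) = 447.
From dy/dt = 0: 0.0146·447 - 0.531 = 0.0326z*, so z* = 5.99/0.0326 = 184.

x* ≈ 447, y* ≈ 2.49, z* ≈ 184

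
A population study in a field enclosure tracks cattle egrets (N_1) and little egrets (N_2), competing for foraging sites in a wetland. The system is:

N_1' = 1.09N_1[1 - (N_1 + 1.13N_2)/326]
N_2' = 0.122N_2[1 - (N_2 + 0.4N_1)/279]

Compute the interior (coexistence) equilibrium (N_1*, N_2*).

Setting both brackets to zero gives the nullclines N_1 + 1.13N_2 = 326 and 0.4N_1 + N_2 = 279.
Substituting N_2 = 279 - 0.4N_1 into the first: N_1(1 - 1.13·0.4) = 326 - 1.13·279.
So N_1* = 10.7/0.548 = 19.6, and then N_2* = 279 - 0.4·19.6 = 271.

N_1* ≈ 19.6, N_2* ≈ 271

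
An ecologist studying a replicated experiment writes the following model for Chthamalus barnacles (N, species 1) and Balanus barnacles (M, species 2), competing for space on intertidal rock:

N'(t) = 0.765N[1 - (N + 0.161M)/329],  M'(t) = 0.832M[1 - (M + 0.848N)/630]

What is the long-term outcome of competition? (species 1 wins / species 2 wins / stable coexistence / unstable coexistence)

Compare the nullcline intercepts: K1/α12 = 329/0.161 = 2040 > K2 = 630; K2/α21 = 630/0.848 = 743 > K1 = 329.
Since both inequalities hold, each species can invade when rare, so the interior equilibrium is stable.

stable coexistence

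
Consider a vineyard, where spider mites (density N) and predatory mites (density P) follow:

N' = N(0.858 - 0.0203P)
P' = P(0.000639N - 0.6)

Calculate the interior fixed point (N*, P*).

Set dP/dt = 0 with P > 0: 0.000639N - 0.6 = 0, so N* = 0.6/0.000639 = 939.
Set dN/dt = 0 with N > 0: 0.858 - 0.0203P = 0, so P* = 0.858/0.0203 = 42.3.

N* ≈ 939, P* ≈ 42.3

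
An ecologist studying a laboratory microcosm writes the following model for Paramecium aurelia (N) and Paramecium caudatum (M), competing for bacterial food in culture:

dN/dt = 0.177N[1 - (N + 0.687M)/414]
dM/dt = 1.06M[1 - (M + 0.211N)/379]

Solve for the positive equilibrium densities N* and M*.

Setting both brackets to zero gives the nullclines N + 0.687M = 414 and 0.211N + M = 379.
Substituting M = 379 - 0.211N into the first: N(1 - 0.687·0.211) = 414 - 0.687·379.
So N* = 154/0.855 = 180, and then M* = 379 - 0.211·180 = 341.

N* ≈ 180, M* ≈ 341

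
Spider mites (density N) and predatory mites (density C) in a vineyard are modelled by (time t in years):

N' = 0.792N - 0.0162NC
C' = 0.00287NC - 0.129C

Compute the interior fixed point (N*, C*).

N* ≈ 44.9, C* ≈ 48.9

Set dC/dt = 0 with C > 0: 0.00287N - 0.129 = 0, so N* = 0.129/0.00287 = 44.9.
Set dN/dt = 0 with N > 0: 0.792 - 0.0162C = 0, so C* = 0.792/0.0162 = 48.9.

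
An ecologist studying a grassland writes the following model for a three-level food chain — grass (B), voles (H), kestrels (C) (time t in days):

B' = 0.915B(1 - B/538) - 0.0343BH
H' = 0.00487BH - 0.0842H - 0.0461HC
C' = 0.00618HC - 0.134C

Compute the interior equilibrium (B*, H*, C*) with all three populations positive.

B* ≈ 101, H* ≈ 21.7, C* ≈ 8.81

From dC/dt = 0: 0.00618H* = 0.134, so H* = 21.7.
From dB/dt = 0: 0.915(1 - B*/538) = 0.0343·21.7, giving B* = 538·(1 - 0.813) = 101.
From dH/dt = 0: 0.00487·101 - 0.0842 = 0.0461C*, so C* = 0.406/0.0461 = 8.81.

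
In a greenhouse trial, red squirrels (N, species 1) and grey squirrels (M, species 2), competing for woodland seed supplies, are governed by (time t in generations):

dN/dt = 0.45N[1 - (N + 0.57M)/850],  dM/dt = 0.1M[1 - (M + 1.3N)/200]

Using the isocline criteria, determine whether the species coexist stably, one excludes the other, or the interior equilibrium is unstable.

Compare the nullcline intercepts: K1/α12 = 850/0.57 = 1490 > K2 = 200; K2/α21 = 200/1.3 = 154 < K1 = 850.
Since the inequalities point opposite ways, species 1 can invade but species 2 cannot.

species 1 excludes species 2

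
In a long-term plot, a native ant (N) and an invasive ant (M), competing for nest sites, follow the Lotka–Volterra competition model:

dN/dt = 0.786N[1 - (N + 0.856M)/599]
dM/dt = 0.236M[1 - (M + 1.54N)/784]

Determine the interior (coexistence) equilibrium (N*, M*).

Setting both brackets to zero gives the nullclines N + 0.856M = 599 and 1.54N + M = 784.
Substituting M = 784 - 1.54N into the first: N(1 - 0.856·1.54) = 599 - 0.856·784.
So N* = -72.1/-0.318 = 227, and then M* = 784 - 1.54·227 = 435.

N* ≈ 227, M* ≈ 435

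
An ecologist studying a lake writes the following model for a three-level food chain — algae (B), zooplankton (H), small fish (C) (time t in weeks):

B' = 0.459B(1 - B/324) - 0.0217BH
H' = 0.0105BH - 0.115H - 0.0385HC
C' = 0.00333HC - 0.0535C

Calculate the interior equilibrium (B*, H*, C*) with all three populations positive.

From dC/dt = 0: 0.00333H* = 0.0535, so H* = 16.1.
From dB/dt = 0: 0.459(1 - B*/324) = 0.0217·16.1, giving B* = 324·(1 - 0.76) = 77.9.
From dH/dt = 0: 0.0105·77.9 - 0.115 = 0.0385C*, so C* = 0.703/0.0385 = 18.3.

B* ≈ 77.9, H* ≈ 16.1, C* ≈ 18.3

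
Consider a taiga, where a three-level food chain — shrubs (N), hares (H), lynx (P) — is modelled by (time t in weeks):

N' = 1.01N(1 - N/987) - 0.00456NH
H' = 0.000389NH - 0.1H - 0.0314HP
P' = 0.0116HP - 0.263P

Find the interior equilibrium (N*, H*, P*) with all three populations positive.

From dP/dt = 0: 0.0116H* = 0.263, so H* = 22.7.
From dN/dt = 0: 1.01(1 - N*/987) = 0.00456·22.7, giving N* = 987·(1 - 0.102) = 886.
From dH/dt = 0: 0.000389·886 - 0.1 = 0.0314P*, so P* = 0.245/0.0314 = 7.79.

N* ≈ 886, H* ≈ 22.7, P* ≈ 7.79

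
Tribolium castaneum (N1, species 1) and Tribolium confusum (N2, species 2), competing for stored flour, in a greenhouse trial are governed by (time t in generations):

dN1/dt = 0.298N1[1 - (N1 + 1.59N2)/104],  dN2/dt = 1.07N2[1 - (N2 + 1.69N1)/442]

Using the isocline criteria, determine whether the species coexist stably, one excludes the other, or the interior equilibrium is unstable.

species 2 excludes species 1

Compare the nullcline intercepts: K1/α12 = 104/1.59 = 65.4 < K2 = 442; K2/α21 = 442/1.69 = 262 > K1 = 104.
Since the inequalities point opposite ways, species 2 can invade but species 1 cannot.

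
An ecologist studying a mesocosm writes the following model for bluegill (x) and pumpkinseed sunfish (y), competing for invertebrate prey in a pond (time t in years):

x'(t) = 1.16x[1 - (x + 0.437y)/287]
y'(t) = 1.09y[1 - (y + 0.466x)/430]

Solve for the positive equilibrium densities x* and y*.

Setting both brackets to zero gives the nullclines x + 0.437y = 287 and 0.466x + y = 430.
Substituting y = 430 - 0.466x into the first: x(1 - 0.437·0.466) = 287 - 0.437·430.
So x* = 99.1/0.796 = 124, and then y* = 430 - 0.466·124 = 372.

x* ≈ 124, y* ≈ 372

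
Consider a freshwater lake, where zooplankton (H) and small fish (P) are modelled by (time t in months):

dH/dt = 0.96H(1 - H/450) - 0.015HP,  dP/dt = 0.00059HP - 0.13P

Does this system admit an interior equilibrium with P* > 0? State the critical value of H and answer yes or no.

The predator equation gives dP/dt > 0 only when H > 0.13/0.00059 = 220.
Without the predator, H → K = 450. Since 450 > 220, the predator can invade and persist.

Threshold H = 220; K > 220, so yes, the predator persists.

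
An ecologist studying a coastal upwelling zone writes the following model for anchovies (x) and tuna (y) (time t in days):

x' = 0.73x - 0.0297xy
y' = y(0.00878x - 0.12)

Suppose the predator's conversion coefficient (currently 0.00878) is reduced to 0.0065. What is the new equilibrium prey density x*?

At the interior fixed point, setting dy/dt = 0 with y > 0 fixes x* = (predator death rate)/(xy coefficient) — independent of the other coefficients.
With the change, x* = 0.12/0.0065 = 18.5; it rises from 13.7.

x* ≈ 18.5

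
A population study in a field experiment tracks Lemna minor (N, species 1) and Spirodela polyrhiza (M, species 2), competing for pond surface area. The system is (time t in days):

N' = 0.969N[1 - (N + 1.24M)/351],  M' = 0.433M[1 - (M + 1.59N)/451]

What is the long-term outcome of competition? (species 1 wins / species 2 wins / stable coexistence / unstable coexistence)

unstable coexistence (outcome depends on initial conditions)

Compare the nullcline intercepts: K1/α12 = 351/1.24 = 283 < K2 = 451; K2/α21 = 451/1.59 = 284 < K1 = 351.
Since both are reversed, neither can invade when rare; the interior point is a saddle.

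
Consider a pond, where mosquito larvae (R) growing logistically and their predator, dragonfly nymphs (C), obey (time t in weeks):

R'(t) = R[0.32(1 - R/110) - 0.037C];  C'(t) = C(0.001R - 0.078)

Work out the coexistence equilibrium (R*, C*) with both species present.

R* ≈ 78, C* ≈ 2.52

From dC/dt = 0 with C > 0: 0.001R* = 0.078, so R* = 78.
Substitute into dR/dt = 0: 0.32(1 - 78/110) = 0.037C*.
The bracket is 0.291, giving C* = 0.0931/0.037 = 2.52.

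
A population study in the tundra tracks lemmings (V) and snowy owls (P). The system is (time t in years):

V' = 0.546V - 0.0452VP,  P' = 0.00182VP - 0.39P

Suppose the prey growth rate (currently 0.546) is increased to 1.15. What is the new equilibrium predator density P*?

At the interior fixed point, setting dV/dt = 0 with V > 0 fixes P* = (prey growth rate)/(VP coefficient) — independent of the other coefficients.
With the change, P* = 1.15/0.0452 = 25.4; it rises from 12.1.

P* ≈ 25.4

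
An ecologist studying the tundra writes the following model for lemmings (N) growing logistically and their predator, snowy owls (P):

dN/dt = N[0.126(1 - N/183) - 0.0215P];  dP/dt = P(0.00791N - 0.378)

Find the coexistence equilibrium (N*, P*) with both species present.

N* ≈ 47.8, P* ≈ 4.33

From dP/dt = 0 with P > 0: 0.00791N* = 0.378, so N* = 47.8.
Substitute into dN/dt = 0: 0.126(1 - 47.8/183) = 0.0215P*.
The bracket is 0.739, giving P* = 0.0931/0.0215 = 4.33.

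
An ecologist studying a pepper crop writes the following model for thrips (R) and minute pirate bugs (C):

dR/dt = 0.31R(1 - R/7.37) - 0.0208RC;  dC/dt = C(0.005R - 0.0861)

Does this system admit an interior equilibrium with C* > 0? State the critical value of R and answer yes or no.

Threshold R = 17.2; K < 17.2, so no, the predator goes extinct.

The predator equation gives dC/dt > 0 only when R > 0.0861/0.005 = 17.2.
Without the predator, R → K = 7.37. Since 7.37 < 17.2, the predator cannot invade.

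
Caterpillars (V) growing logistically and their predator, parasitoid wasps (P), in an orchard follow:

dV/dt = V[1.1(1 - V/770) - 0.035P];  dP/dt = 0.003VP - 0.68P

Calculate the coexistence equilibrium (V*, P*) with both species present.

From dP/dt = 0 with P > 0: 0.003V* = 0.68, so V* = 227.
Substitute into dV/dt = 0: 1.1(1 - 227/770) = 0.035P*.
The bracket is 0.706, giving P* = 0.776/0.035 = 22.2.

V* ≈ 227, P* ≈ 22.2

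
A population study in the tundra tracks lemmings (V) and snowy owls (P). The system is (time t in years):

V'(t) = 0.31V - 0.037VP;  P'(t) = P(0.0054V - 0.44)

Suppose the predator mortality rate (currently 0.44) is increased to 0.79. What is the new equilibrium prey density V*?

At the interior fixed point, setting dP/dt = 0 with P > 0 fixes V* = (predator death rate)/(VP coefficient) — independent of the other coefficients.
With the change, V* = 0.79/0.0054 = 146; it rises from 81.5.

V* ≈ 146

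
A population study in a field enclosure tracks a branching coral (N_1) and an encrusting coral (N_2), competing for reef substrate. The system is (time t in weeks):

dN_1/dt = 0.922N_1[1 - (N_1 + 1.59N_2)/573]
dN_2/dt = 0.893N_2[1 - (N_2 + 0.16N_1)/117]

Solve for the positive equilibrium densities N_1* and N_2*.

Setting both brackets to zero gives the nullclines N_1 + 1.59N_2 = 573 and 0.16N_1 + N_2 = 117.
Substituting N_2 = 117 - 0.16N_1 into the first: N_1(1 - 1.59·0.16) = 573 - 1.59·117.
So N_1* = 387/0.746 = 519, and then N_2* = 117 - 0.16·519 = 34.

N_1* ≈ 519, N_2* ≈ 34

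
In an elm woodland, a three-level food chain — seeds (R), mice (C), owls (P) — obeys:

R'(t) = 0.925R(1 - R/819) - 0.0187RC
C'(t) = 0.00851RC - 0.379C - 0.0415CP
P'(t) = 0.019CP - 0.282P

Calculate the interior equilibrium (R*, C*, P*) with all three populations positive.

R* ≈ 573, C* ≈ 14.8, P* ≈ 108

From dP/dt = 0: 0.019C* = 0.282, so C* = 14.8.
From dR/dt = 0: 0.925(1 - R*/819) = 0.0187·14.8, giving R* = 819·(1 - 0.3) = 573.
From dC/dt = 0: 0.00851·573 - 0.379 = 0.0415P*, so P* = 4.5/0.0415 = 108.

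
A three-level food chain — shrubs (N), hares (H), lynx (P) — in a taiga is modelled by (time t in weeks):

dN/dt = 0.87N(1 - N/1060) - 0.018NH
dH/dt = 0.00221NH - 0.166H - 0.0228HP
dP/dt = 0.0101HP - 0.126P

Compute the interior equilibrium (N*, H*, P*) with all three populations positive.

From dP/dt = 0: 0.0101H* = 0.126, so H* = 12.5.
From dN/dt = 0: 0.87(1 - N*/1060) = 0.018·12.5, giving N* = 1060·(1 - 0.258) = 786.
From dH/dt = 0: 0.00221·786 - 0.166 = 0.0228P*, so P* = 1.57/0.0228 = 68.9.

N* ≈ 786, H* ≈ 12.5, P* ≈ 68.9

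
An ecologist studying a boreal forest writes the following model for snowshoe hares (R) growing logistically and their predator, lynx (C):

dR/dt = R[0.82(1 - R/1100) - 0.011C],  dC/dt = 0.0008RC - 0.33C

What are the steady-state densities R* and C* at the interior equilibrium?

From dC/dt = 0 with C > 0: 0.0008R* = 0.33, so R* = 412.
Substitute into dR/dt = 0: 0.82(1 - 412/1100) = 0.011C*.
The bracket is 0.625, giving C* = 0.512/0.011 = 46.6.

R* ≈ 412, C* ≈ 46.6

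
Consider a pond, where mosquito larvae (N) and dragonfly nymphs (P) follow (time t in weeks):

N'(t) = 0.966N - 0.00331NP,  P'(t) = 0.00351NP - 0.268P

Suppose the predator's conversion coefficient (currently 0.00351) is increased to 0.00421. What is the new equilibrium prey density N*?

At the interior fixed point, setting dP/dt = 0 with P > 0 fixes N* = (predator death rate)/(NP coefficient) — independent of the other coefficients.
With the change, N* = 0.268/0.00421 = 63.7; it falls from 76.4.

N* ≈ 63.7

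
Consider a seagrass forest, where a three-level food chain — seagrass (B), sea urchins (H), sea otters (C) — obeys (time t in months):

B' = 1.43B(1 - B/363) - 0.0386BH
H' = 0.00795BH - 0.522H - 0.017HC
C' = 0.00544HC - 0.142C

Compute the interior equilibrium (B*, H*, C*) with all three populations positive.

B* ≈ 107, H* ≈ 26.1, C* ≈ 19.4

From dC/dt = 0: 0.00544H* = 0.142, so H* = 26.1.
From dB/dt = 0: 1.43(1 - B*/363) = 0.0386·26.1, giving B* = 363·(1 - 0.705) = 107.
From dH/dt = 0: 0.00795·107 - 0.522 = 0.017C*, so C* = 0.33/0.017 = 19.4.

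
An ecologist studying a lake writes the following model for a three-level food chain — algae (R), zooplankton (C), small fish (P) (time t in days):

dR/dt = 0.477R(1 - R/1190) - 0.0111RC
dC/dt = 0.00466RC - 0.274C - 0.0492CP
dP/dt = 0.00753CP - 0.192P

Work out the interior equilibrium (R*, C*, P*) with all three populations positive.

R* ≈ 484, C* ≈ 25.5, P* ≈ 40.3

From dP/dt = 0: 0.00753C* = 0.192, so C* = 25.5.
From dR/dt = 0: 0.477(1 - R*/1190) = 0.0111·25.5, giving R* = 1190·(1 - 0.593) = 484.
From dC/dt = 0: 0.00466·484 - 0.274 = 0.0492P*, so P* = 1.98/0.0492 = 40.3.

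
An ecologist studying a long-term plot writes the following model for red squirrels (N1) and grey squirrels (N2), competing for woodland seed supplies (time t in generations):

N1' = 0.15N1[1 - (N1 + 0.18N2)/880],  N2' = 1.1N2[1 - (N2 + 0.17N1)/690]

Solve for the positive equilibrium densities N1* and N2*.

Setting both brackets to zero gives the nullclines N1 + 0.18N2 = 880 and 0.17N1 + N2 = 690.
Substituting N2 = 690 - 0.17N1 into the first: N1(1 - 0.18·0.17) = 880 - 0.18·690.
So N1* = 756/0.969 = 780, and then N2* = 690 - 0.17·780 = 557.

N1* ≈ 780, N2* ≈ 557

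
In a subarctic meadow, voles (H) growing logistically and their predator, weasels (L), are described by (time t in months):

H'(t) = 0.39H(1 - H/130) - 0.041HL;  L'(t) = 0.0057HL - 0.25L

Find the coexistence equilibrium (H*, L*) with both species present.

H* ≈ 43.9, L* ≈ 6.3

From dL/dt = 0 with L > 0: 0.0057H* = 0.25, so H* = 43.9.
Substitute into dH/dt = 0: 0.39(1 - 43.9/130) = 0.041L*.
The bracket is 0.663, giving L* = 0.258/0.041 = 6.3.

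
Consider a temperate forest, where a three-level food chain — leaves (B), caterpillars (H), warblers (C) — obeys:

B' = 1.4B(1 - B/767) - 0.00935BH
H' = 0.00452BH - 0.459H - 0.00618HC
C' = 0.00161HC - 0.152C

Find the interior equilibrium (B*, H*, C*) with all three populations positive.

From dC/dt = 0: 0.00161H* = 0.152, so H* = 94.4.
From dB/dt = 0: 1.4(1 - B*/767) = 0.00935·94.4, giving B* = 767·(1 - 0.631) = 283.
From dH/dt = 0: 0.00452·283 - 0.459 = 0.00618C*, so C* = 0.822/0.00618 = 133.

B* ≈ 283, H* ≈ 94.4, C* ≈ 133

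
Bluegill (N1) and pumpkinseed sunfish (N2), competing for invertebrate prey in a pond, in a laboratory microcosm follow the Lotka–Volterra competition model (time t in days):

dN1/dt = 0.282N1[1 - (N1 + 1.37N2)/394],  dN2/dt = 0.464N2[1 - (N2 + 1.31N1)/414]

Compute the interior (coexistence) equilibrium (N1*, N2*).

N1* ≈ 218, N2* ≈ 129

Setting both brackets to zero gives the nullclines N1 + 1.37N2 = 394 and 1.31N1 + N2 = 414.
Substituting N2 = 414 - 1.31N1 into the first: N1(1 - 1.37·1.31) = 394 - 1.37·414.
So N1* = -173/-0.795 = 218, and then N2* = 414 - 1.31·218 = 129.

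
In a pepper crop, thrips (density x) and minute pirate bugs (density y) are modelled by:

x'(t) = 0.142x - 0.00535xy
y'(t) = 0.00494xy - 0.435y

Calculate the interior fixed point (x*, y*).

Set dy/dt = 0 with y > 0: 0.00494x - 0.435 = 0, so x* = 0.435/0.00494 = 88.1.
Set dx/dt = 0 with x > 0: 0.142 - 0.00535y = 0, so y* = 0.142/0.00535 = 26.5.

x* ≈ 88.1, y* ≈ 26.5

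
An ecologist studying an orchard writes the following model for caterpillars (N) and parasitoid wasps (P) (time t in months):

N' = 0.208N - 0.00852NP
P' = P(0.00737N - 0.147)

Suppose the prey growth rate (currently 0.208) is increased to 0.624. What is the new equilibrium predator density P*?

At the interior fixed point, setting dN/dt = 0 with N > 0 fixes P* = (prey growth rate)/(NP coefficient) — independent of the other coefficients.
With the change, P* = 0.624/0.00852 = 73.2; it rises from 24.4.

P* ≈ 73.2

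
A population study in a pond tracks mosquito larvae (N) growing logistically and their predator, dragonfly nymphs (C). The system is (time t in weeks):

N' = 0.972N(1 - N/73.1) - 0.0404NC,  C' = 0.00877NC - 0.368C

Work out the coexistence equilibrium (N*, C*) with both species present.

N* ≈ 42, C* ≈ 10.2

From dC/dt = 0 with C > 0: 0.00877N* = 0.368, so N* = 42.
Substitute into dN/dt = 0: 0.972(1 - 42/73.1) = 0.0404C*.
The bracket is 0.426, giving C* = 0.414/0.0404 = 10.2.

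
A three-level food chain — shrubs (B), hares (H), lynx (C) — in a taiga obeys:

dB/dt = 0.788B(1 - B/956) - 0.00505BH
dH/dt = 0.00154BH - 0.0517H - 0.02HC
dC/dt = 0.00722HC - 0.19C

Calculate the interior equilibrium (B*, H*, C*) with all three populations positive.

From dC/dt = 0: 0.00722H* = 0.19, so H* = 26.3.
From dB/dt = 0: 0.788(1 - B*/956) = 0.00505·26.3, giving B* = 956·(1 - 0.169) = 795.
From dH/dt = 0: 0.00154·795 - 0.0517 = 0.02C*, so C* = 1.17/0.02 = 58.6.

B* ≈ 795, H* ≈ 26.3, C* ≈ 58.6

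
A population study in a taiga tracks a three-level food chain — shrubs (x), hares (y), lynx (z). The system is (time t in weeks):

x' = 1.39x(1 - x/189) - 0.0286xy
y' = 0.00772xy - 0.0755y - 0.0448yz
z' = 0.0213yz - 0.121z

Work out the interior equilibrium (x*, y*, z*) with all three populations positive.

x* ≈ 167, y* ≈ 5.68, z* ≈ 27.1

From dz/dt = 0: 0.0213y* = 0.121, so y* = 5.68.
From dx/dt = 0: 1.39(1 - x*/189) = 0.0286·5.68, giving x* = 189·(1 - 0.117) = 167.
From dy/dt = 0: 0.00772·167 - 0.0755 = 0.0448z*, so z* = 1.21/0.0448 = 27.1.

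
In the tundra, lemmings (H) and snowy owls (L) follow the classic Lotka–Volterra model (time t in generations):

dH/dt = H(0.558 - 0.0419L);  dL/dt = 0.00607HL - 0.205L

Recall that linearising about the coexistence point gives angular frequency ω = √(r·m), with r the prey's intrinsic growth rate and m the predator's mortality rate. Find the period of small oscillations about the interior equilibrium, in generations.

T ≈ 18.6 generations

Here r = 0.558 and m = 0.205, so r·m = 0.114.
ω = √0.114 = 0.338 per generation, hence T = 2π/ω ≈ 18.6 generations.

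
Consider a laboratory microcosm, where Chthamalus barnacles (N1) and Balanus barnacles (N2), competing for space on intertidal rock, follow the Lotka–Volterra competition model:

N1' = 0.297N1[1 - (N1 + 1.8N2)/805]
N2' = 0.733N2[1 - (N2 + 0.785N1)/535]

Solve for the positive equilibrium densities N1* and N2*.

Setting both brackets to zero gives the nullclines N1 + 1.8N2 = 805 and 0.785N1 + N2 = 535.
Substituting N2 = 535 - 0.785N1 into the first: N1(1 - 1.8·0.785) = 805 - 1.8·535.
So N1* = -158/-0.413 = 383, and then N2* = 535 - 0.785·383 = 235.

N1* ≈ 383, N2* ≈ 235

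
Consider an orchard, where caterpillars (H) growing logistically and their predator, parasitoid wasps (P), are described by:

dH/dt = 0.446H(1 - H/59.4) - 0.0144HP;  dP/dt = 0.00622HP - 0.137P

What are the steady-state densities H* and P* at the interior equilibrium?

From dP/dt = 0 with P > 0: 0.00622H* = 0.137, so H* = 22.
Substitute into dH/dt = 0: 0.446(1 - 22/59.4) = 0.0144P*.
The bracket is 0.629, giving P* = 0.281/0.0144 = 19.5.

H* ≈ 22, P* ≈ 19.5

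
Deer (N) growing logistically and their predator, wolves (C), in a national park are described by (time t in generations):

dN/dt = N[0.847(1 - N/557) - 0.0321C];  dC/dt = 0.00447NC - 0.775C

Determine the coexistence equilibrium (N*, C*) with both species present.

From dC/dt = 0 with C > 0: 0.00447N* = 0.775, so N* = 173.
Substitute into dN/dt = 0: 0.847(1 - 173/557) = 0.0321C*.
The bracket is 0.689, giving C* = 0.583/0.0321 = 18.2.

N* ≈ 173, C* ≈ 18.2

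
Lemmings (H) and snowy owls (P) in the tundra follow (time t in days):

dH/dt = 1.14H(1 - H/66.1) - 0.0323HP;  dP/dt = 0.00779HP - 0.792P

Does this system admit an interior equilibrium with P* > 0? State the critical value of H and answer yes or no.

The predator equation gives dP/dt > 0 only when H > 0.792/0.00779 = 102.
Without the predator, H → K = 66.1. Since 66.1 < 102, the predator cannot invade.

Threshold H = 102; K < 102, so no, the predator goes extinct.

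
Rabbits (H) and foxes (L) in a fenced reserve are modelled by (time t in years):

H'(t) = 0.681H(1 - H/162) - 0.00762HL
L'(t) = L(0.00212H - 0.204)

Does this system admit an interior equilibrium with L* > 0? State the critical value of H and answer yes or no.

Threshold H = 96.2; K > 96.2, so yes, the predator persists.

The predator equation gives dL/dt > 0 only when H > 0.204/0.00212 = 96.2.
Without the predator, H → K = 162. Since 162 > 96.2, the predator can invade and persist.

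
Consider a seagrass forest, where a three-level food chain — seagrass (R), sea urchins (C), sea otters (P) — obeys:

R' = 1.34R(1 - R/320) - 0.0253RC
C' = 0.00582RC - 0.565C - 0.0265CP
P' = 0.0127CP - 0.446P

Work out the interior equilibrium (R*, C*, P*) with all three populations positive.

R* ≈ 108, C* ≈ 35.1, P* ≈ 2.36

From dP/dt = 0: 0.0127C* = 0.446, so C* = 35.1.
From dR/dt = 0: 1.34(1 - R*/320) = 0.0253·35.1, giving R* = 320·(1 - 0.663) = 108.
From dC/dt = 0: 0.00582·108 - 0.565 = 0.0265P*, so P* = 0.0625/0.0265 = 2.36.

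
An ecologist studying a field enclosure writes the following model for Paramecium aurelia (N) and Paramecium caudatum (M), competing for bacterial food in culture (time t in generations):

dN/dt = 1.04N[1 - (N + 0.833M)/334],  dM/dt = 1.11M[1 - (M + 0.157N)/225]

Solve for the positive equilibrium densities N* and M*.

N* ≈ 169, M* ≈ 199

Setting both brackets to zero gives the nullclines N + 0.833M = 334 and 0.157N + M = 225.
Substituting M = 225 - 0.157N into the first: N(1 - 0.833·0.157) = 334 - 0.833·225.
So N* = 147/0.869 = 169, and then M* = 225 - 0.157·169 = 199.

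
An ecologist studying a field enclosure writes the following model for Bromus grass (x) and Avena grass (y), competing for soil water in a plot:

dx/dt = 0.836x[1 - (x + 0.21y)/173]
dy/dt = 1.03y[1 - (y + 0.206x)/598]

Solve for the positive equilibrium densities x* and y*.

x* ≈ 49.6, y* ≈ 588

Setting both brackets to zero gives the nullclines x + 0.21y = 173 and 0.206x + y = 598.
Substituting y = 598 - 0.206x into the first: x(1 - 0.21·0.206) = 173 - 0.21·598.
So x* = 47.4/0.957 = 49.6, and then y* = 598 - 0.206·49.6 = 588.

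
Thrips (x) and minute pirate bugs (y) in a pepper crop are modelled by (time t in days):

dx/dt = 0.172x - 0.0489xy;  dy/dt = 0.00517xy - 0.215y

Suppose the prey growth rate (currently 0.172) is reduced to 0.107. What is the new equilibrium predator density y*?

At the interior fixed point, setting dx/dt = 0 with x > 0 fixes y* = (prey growth rate)/(xy coefficient) — independent of the other coefficients.
With the change, y* = 0.107/0.0489 = 2.19; it falls from 3.52.

y* ≈ 2.19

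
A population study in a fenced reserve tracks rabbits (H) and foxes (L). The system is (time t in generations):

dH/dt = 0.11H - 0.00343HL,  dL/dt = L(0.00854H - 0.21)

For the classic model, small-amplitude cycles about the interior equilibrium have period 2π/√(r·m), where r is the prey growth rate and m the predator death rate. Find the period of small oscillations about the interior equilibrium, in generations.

T ≈ 41.3 generations

Here r = 0.11 and m = 0.21, so r·m = 0.0231.
ω = √0.0231 = 0.152 per generation, hence T = 2π/ω ≈ 41.3 generations.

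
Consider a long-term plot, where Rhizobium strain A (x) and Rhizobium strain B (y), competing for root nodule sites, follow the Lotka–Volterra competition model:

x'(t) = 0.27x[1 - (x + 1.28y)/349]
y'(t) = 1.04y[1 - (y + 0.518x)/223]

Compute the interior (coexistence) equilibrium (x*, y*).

x* ≈ 189, y* ≈ 125

Setting both brackets to zero gives the nullclines x + 1.28y = 349 and 0.518x + y = 223.
Substituting y = 223 - 0.518x into the first: x(1 - 1.28·0.518) = 349 - 1.28·223.
So x* = 63.6/0.337 = 189, and then y* = 223 - 0.518·189 = 125.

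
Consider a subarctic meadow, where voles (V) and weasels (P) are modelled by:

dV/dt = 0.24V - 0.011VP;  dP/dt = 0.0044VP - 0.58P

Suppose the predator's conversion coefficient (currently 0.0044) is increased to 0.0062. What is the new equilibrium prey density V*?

V* ≈ 93.5

At the interior fixed point, setting dP/dt = 0 with P > 0 fixes V* = (predator death rate)/(VP coefficient) — independent of the other coefficients.
With the change, V* = 0.58/0.0062 = 93.5; it falls from 132.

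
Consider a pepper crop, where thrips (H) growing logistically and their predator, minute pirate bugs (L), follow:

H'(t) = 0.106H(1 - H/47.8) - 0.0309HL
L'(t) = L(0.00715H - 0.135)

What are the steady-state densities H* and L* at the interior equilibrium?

H* ≈ 18.9, L* ≈ 2.08

From dL/dt = 0 with L > 0: 0.00715H* = 0.135, so H* = 18.9.
Substitute into dH/dt = 0: 0.106(1 - 18.9/47.8) = 0.0309L*.
The bracket is 0.605, giving L* = 0.0641/0.0309 = 2.08.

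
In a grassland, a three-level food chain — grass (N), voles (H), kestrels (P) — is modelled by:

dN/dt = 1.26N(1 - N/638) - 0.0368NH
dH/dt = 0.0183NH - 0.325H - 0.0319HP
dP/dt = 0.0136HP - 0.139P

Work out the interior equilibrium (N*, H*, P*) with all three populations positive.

N* ≈ 448, H* ≈ 10.2, P* ≈ 247

From dP/dt = 0: 0.0136H* = 0.139, so H* = 10.2.
From dN/dt = 0: 1.26(1 - N*/638) = 0.0368·10.2, giving N* = 638·(1 - 0.299) = 448.
From dH/dt = 0: 0.0183·448 - 0.325 = 0.0319P*, so P* = 7.87/0.0319 = 247.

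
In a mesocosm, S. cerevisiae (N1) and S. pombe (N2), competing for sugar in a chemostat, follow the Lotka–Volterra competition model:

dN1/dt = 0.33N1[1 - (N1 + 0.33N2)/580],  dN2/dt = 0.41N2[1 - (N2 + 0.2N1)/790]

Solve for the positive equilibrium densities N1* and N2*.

N1* ≈ 342, N2* ≈ 722

Setting both brackets to zero gives the nullclines N1 + 0.33N2 = 580 and 0.2N1 + N2 = 790.
Substituting N2 = 790 - 0.2N1 into the first: N1(1 - 0.33·0.2) = 580 - 0.33·790.
So N1* = 319/0.934 = 342, and then N2* = 790 - 0.2·342 = 722.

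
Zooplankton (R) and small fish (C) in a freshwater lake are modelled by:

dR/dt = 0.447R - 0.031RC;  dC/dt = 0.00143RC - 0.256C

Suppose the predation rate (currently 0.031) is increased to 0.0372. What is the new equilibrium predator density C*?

C* ≈ 12

At the interior fixed point, setting dR/dt = 0 with R > 0 fixes C* = (prey growth rate)/(RC coefficient) — independent of the other coefficients.
With the change, C* = 0.447/0.0372 = 12; it falls from 14.4.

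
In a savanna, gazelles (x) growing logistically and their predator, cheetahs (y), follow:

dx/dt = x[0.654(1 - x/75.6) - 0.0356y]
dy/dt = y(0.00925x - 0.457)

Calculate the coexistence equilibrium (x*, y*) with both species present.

x* ≈ 49.4, y* ≈ 6.37

From dy/dt = 0 with y > 0: 0.00925x* = 0.457, so x* = 49.4.
Substitute into dx/dt = 0: 0.654(1 - 49.4/75.6) = 0.0356y*.
The bracket is 0.346, giving y* = 0.227/0.0356 = 6.37.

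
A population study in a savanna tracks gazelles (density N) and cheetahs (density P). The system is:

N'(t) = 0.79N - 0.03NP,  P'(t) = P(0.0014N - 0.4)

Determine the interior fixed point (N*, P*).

N* ≈ 286, P* ≈ 26.3

Set dP/dt = 0 with P > 0: 0.0014N - 0.4 = 0, so N* = 0.4/0.0014 = 286.
Set dN/dt = 0 with N > 0: 0.79 - 0.03P = 0, so P* = 0.79/0.03 = 26.3.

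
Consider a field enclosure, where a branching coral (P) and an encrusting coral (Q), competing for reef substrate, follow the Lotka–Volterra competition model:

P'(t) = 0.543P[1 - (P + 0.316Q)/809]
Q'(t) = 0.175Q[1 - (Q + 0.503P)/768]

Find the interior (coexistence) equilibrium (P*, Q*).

Setting both brackets to zero gives the nullclines P + 0.316Q = 809 and 0.503P + Q = 768.
Substituting Q = 768 - 0.503P into the first: P(1 - 0.316·0.503) = 809 - 0.316·768.
So P* = 566/0.841 = 673, and then Q* = 768 - 0.503·673 = 429.

P* ≈ 673, Q* ≈ 429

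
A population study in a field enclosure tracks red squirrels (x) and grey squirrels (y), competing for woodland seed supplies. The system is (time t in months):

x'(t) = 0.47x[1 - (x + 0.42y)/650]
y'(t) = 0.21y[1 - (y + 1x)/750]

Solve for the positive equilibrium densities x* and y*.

x* ≈ 578, y* ≈ 172

Setting both brackets to zero gives the nullclines x + 0.42y = 650 and 1x + y = 750.
Substituting y = 750 - 1x into the first: x(1 - 0.42·1) = 650 - 0.42·750.
So x* = 335/0.58 = 578, and then y* = 750 - 1·578 = 172.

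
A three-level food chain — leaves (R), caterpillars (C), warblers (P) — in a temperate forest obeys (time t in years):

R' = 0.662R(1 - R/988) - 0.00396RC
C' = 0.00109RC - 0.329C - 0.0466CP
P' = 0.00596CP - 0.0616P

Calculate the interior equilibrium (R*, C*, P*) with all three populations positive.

R* ≈ 927, C* ≈ 10.3, P* ≈ 14.6

From dP/dt = 0: 0.00596C* = 0.0616, so C* = 10.3.
From dR/dt = 0: 0.662(1 - R*/988) = 0.00396·10.3, giving R* = 988·(1 - 0.0618) = 927.
From dC/dt = 0: 0.00109·927 - 0.329 = 0.0466P*, so P* = 0.681/0.0466 = 14.6.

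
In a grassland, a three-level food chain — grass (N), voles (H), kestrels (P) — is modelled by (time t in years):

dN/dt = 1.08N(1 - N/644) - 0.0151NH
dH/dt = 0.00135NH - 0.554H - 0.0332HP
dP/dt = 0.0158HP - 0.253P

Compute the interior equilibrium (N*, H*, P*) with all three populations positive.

N* ≈ 500, H* ≈ 16, P* ≈ 3.64

From dP/dt = 0: 0.0158H* = 0.253, so H* = 16.
From dN/dt = 0: 1.08(1 - N*/644) = 0.0151·16, giving N* = 644·(1 - 0.224) = 500.
From dH/dt = 0: 0.00135·500 - 0.554 = 0.0332P*, so P* = 0.121/0.0332 = 3.64.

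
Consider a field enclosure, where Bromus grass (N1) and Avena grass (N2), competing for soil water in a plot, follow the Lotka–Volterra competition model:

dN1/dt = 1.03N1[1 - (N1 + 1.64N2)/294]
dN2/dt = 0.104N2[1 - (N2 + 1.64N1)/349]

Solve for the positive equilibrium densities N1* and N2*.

N1* ≈ 165, N2* ≈ 78.8

Setting both brackets to zero gives the nullclines N1 + 1.64N2 = 294 and 1.64N1 + N2 = 349.
Substituting N2 = 349 - 1.64N1 into the first: N1(1 - 1.64·1.64) = 294 - 1.64·349.
So N1* = -278/-1.69 = 165, and then N2* = 349 - 1.64·165 = 78.8.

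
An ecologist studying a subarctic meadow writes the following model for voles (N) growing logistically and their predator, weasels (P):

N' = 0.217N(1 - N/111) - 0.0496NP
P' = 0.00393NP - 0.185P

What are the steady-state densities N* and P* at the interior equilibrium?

From dP/dt = 0 with P > 0: 0.00393N* = 0.185, so N* = 47.1.
Substitute into dN/dt = 0: 0.217(1 - 47.1/111) = 0.0496P*.
The bracket is 0.576, giving P* = 0.125/0.0496 = 2.52.

N* ≈ 47.1, P* ≈ 2.52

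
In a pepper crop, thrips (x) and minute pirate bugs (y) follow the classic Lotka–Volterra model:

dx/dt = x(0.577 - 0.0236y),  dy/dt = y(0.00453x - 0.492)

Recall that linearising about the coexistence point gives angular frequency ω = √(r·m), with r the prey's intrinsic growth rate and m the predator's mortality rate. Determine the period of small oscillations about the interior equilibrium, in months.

Here r = 0.577 and m = 0.492, so r·m = 0.284.
ω = √0.284 = 0.533 per month, hence T = 2π/ω ≈ 11.8 months.

T ≈ 11.8 months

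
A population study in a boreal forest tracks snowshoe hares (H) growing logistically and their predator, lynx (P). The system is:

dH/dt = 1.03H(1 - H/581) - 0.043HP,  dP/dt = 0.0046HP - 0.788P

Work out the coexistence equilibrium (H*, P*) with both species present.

From dP/dt = 0 with P > 0: 0.0046H* = 0.788, so H* = 171.
Substitute into dH/dt = 0: 1.03(1 - 171/581) = 0.043P*.
The bracket is 0.705, giving P* = 0.726/0.043 = 16.9.

H* ≈ 171, P* ≈ 16.9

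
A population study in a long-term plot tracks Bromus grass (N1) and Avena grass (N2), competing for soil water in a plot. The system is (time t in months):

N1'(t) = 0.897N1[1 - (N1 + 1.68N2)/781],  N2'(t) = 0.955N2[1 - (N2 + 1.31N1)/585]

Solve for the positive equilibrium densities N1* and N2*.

N1* ≈ 168, N2* ≈ 365

Setting both brackets to zero gives the nullclines N1 + 1.68N2 = 781 and 1.31N1 + N2 = 585.
Substituting N2 = 585 - 1.31N1 into the first: N1(1 - 1.68·1.31) = 781 - 1.68·585.
So N1* = -202/-1.2 = 168, and then N2* = 585 - 1.31·168 = 365.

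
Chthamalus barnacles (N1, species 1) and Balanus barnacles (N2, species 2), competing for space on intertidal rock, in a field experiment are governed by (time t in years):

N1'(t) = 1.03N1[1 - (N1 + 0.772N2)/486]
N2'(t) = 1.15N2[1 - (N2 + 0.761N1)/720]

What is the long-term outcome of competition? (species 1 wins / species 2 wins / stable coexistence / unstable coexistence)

species 2 excludes species 1

Compare the nullcline intercepts: K1/α12 = 486/0.772 = 630 < K2 = 720; K2/α21 = 720/0.761 = 946 > K1 = 486.
Since the inequalities point opposite ways, species 2 can invade but species 1 cannot.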